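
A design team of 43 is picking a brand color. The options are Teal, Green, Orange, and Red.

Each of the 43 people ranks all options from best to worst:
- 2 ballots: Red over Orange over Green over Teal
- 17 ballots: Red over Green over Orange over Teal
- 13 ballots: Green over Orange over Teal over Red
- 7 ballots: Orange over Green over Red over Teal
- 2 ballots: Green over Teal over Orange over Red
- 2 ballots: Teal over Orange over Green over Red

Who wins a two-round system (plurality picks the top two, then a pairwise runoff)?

Green

Round 1 first-place votes: Teal 2, Green 15, Orange 7, Red 19. Red and Green advance.
Runoff: Red is ranked above Green on 19 ballots, Green above Red on 24.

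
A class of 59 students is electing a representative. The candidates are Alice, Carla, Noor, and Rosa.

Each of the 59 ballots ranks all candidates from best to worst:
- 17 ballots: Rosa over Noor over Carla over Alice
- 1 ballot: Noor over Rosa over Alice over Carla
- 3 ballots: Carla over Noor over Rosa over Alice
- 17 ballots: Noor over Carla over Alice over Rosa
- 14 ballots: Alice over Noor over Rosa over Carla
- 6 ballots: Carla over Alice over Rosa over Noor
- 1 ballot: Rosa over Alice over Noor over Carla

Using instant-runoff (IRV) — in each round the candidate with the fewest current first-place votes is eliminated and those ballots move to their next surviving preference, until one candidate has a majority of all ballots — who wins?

Round 1: Alice 14, Carla 9, Noor 18, Rosa 18. Carla eliminated.
Round 2: Alice 20, Noor 21, Rosa 18. Rosa eliminated.
Round 3: Alice 21, Noor 38. Noor has a majority (≥30).

Noor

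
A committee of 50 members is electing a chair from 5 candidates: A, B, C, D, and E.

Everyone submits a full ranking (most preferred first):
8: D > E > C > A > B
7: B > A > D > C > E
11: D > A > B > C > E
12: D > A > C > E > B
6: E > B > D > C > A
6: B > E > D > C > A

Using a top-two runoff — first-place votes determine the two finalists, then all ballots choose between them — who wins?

D

Round 1 first-place votes: A 0, B 13, C 0, D 31, E 6. D and B advance.
Runoff: D is ranked above B on 31 ballots, B above D on 19.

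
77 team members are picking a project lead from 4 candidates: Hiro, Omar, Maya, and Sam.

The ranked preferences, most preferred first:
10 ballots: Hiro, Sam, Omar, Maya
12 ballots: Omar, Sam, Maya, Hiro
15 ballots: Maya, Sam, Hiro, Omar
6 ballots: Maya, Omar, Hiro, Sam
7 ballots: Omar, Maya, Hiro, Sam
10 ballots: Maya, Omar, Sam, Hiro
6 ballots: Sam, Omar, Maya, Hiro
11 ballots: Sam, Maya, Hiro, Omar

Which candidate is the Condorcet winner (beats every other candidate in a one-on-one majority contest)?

Sam vs Hiro: 54–23
Sam vs Omar: 42–35
Sam vs Maya: 39–38
Sam beats every other candidate.

Sam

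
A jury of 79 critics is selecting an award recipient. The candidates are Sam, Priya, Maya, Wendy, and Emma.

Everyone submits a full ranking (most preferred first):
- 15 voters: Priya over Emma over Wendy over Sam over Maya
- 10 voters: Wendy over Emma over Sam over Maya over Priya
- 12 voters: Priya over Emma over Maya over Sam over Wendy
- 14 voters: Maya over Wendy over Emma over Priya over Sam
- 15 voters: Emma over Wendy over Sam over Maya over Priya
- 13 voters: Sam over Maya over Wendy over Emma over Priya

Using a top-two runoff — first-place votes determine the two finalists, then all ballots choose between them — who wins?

Round 1 first-place votes: Sam 13, Priya 27, Maya 14, Wendy 10, Emma 15. Priya and Emma advance.
Runoff: Priya is ranked above Emma on 27 ballots, Emma above Priya on 52.

Emma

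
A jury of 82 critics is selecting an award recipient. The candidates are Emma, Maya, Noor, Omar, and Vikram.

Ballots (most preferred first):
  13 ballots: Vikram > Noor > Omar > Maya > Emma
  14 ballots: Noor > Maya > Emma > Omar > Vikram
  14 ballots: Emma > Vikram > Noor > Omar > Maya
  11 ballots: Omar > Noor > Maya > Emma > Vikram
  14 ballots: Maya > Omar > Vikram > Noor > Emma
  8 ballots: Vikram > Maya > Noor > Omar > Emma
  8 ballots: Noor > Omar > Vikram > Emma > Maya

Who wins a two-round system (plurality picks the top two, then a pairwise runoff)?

Round 1 first-place votes: Emma 14, Maya 14, Noor 22, Omar 11, Vikram 21. Noor and Vikram advance.
Runoff: Noor is ranked above Vikram on 33 ballots, Vikram above Noor on 49.

Vikram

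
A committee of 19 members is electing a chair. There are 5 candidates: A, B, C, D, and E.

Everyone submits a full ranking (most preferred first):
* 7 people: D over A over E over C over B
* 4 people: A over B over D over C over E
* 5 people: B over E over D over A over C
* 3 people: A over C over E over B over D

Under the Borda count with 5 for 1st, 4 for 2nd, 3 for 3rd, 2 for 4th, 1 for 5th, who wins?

A

A: 7×4 + 4×5 + 5×2 + 3×5 = 73
B: 7×1 + 4×4 + 5×5 + 3×2 = 54
C: 7×2 + 4×2 + 5×1 + 3×4 = 39
D: 7×5 + 4×3 + 5×3 + 3×1 = 65
E: 7×3 + 4×1 + 5×4 + 3×3 = 54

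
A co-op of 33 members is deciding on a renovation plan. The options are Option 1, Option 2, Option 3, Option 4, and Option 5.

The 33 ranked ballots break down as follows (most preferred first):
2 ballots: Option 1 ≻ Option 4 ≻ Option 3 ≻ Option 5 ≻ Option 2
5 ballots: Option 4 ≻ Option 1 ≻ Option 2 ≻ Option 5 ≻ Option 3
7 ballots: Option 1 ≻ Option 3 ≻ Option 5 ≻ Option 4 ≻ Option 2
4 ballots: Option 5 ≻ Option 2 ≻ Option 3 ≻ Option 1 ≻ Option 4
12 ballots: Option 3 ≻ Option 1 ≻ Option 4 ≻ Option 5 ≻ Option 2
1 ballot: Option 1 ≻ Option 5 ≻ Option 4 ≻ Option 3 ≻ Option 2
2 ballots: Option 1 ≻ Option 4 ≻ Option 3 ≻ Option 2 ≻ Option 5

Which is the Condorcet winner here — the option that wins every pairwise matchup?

Option 1 vs Option 2: 29–4
Option 1 vs Option 3: 17–16
Option 1 vs Option 4: 28–5
Option 1 vs Option 5: 29–4
Option 1 beats every other option.

Option 1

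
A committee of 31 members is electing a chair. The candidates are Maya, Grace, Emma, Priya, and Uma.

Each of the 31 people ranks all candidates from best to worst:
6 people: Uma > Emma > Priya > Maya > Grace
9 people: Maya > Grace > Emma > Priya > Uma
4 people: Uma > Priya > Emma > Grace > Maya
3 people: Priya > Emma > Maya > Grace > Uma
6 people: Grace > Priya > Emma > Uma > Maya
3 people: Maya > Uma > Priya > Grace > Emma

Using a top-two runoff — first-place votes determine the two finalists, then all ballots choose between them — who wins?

Round 1 first-place votes: Maya 12, Grace 6, Emma 0, Priya 3, Uma 10. Maya and Uma advance.
Runoff: Maya is ranked above Uma on 15 ballots, Uma above Maya on 16.

Uma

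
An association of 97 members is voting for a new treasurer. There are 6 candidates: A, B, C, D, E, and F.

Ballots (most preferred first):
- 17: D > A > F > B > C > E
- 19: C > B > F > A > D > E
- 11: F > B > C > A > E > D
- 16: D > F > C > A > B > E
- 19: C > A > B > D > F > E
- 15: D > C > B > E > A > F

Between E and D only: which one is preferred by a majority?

D

E is ranked above D on 11 ballots; D above E on 86.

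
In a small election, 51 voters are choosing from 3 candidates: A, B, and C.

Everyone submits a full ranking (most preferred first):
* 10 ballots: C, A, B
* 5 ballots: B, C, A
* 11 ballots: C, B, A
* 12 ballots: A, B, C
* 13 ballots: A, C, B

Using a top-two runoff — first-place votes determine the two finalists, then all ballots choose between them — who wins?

C

Round 1 first-place votes: A 25, B 5, C 21. A and C advance.
Runoff: A is ranked above C on 25 ballots, C above A on 26.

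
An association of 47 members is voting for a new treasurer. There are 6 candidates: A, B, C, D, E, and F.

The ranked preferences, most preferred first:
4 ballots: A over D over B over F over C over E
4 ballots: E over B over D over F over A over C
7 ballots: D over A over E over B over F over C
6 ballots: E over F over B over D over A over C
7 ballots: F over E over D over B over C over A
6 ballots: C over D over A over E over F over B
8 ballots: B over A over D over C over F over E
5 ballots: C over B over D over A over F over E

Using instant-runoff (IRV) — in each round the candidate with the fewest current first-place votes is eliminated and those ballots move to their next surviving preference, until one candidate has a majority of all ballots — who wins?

Round 1: A 4, B 8, C 11, D 7, E 10, F 7. A eliminated.
Round 2: B 8, C 11, D 11, E 10, F 7. F eliminated.
Round 3: B 8, C 11, D 11, E 17. B eliminated.
Round 4: C 11, D 19, E 17. C eliminated.
Round 5: D 30, E 17. D has a majority (≥24).

D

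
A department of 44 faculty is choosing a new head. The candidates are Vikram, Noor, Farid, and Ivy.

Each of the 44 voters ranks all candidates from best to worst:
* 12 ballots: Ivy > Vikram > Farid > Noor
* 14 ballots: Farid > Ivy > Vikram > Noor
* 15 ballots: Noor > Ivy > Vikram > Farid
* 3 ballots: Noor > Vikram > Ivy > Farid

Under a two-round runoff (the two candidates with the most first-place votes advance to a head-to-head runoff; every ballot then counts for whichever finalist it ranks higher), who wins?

Round 1 first-place votes: Vikram 0, Noor 18, Farid 14, Ivy 12. Noor and Farid advance.
Runoff: Noor is ranked above Farid on 18 ballots, Farid above Noor on 26.

Farid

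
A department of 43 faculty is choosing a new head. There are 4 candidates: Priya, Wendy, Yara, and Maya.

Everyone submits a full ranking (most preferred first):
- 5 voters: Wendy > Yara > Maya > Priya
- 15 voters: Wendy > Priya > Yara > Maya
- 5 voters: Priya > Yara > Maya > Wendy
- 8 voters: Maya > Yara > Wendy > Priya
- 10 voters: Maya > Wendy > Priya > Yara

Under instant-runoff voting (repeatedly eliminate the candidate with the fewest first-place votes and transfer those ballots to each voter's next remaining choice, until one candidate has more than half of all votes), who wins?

Round 1: Priya 5, Wendy 20, Yara 0, Maya 18. Yara eliminated.
Round 2: Priya 5, Wendy 20, Maya 18. Priya eliminated.
Round 3: Wendy 20, Maya 23. Maya has a majority (≥22).

Maya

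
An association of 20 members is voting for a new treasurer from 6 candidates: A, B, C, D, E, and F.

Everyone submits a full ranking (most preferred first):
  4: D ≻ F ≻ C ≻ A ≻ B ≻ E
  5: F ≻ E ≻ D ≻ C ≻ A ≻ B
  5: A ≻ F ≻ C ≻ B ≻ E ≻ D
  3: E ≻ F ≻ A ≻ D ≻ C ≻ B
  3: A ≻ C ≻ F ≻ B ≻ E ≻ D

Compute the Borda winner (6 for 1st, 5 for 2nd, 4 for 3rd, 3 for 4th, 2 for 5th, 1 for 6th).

F

A: 4×3 + 5×2 + 5×6 + 3×4 + 3×6 = 82
B: 4×2 + 5×1 + 5×3 + 3×1 + 3×3 = 40
C: 4×4 + 5×3 + 5×4 + 3×2 + 3×5 = 72
D: 4×6 + 5×4 + 5×1 + 3×3 + 3×1 = 61
E: 4×1 + 5×5 + 5×2 + 3×6 + 3×2 = 63
F: 4×5 + 5×6 + 5×5 + 3×5 + 3×4 = 102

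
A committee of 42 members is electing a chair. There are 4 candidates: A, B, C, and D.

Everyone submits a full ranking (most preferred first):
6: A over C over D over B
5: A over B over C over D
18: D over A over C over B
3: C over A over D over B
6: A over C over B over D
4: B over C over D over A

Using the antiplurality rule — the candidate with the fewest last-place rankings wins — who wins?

Last-place votes: A 4, B 27, C 0, D 11.

C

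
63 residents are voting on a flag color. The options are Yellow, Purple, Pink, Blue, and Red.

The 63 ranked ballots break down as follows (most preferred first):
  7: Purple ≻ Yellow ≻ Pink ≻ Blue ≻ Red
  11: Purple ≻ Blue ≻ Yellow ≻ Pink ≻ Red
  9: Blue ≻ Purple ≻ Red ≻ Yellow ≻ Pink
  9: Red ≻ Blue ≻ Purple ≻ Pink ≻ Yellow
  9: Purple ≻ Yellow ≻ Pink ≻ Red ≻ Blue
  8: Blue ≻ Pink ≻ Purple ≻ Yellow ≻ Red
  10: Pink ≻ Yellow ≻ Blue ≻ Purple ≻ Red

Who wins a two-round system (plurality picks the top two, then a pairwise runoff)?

Round 1 first-place votes: Yellow 0, Purple 27, Pink 10, Blue 17, Red 9. Purple and Blue advance.
Runoff: Purple is ranked above Blue on 27 ballots, Blue above Purple on 36.

Blue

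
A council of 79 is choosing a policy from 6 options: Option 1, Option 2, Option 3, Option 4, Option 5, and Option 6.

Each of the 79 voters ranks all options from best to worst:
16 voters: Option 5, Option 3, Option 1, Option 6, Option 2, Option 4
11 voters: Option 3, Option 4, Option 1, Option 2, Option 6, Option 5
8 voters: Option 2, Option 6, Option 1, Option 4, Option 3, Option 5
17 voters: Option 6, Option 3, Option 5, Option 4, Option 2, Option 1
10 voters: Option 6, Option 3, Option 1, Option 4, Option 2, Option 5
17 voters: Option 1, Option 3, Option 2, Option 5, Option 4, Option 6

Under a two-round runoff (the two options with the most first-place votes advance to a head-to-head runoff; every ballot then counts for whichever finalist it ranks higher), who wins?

Round 1 first-place votes: Option 1 17, Option 2 8, Option 3 11, Option 4 0, Option 5 16, Option 6 27. Option 6 and Option 1 advance.
Runoff: Option 6 is ranked above Option 1 on 35 ballots, Option 1 above Option 6 on 44.

Option 1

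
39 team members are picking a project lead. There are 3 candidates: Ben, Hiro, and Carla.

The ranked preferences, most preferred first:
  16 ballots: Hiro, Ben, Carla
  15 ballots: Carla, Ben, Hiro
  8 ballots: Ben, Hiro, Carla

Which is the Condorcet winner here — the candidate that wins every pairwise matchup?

Ben vs Hiro: 23–16
Ben vs Carla: 24–15
Ben beats every other candidate.

Ben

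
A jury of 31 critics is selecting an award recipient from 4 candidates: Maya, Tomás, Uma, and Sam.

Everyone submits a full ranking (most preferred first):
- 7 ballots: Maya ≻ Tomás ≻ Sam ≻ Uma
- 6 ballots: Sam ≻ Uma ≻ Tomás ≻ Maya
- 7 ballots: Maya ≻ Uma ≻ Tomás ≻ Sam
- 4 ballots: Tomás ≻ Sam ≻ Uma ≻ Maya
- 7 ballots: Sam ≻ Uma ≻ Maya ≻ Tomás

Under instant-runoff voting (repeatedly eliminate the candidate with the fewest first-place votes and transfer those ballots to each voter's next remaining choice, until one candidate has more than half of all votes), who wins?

Sam

Round 1: Maya 14, Tomás 4, Uma 0, Sam 13. Uma eliminated.
Round 2: Maya 14, Tomás 4, Sam 13. Tomás eliminated.
Round 3: Maya 14, Sam 17. Sam has a majority (≥16).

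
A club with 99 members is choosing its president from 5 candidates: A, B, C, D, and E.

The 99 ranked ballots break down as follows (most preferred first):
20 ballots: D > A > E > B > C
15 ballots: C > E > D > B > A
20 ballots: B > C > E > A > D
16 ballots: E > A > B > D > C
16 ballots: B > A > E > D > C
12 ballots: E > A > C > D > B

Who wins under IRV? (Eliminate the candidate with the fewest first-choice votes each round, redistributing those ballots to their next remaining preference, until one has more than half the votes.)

Round 1: A 0, B 36, C 15, D 20, E 28. A eliminated.
Round 2: B 36, C 15, D 20, E 28. C eliminated.
Round 3: B 36, D 20, E 43. D eliminated.
Round 4: B 36, E 63. E has a majority (≥50).

E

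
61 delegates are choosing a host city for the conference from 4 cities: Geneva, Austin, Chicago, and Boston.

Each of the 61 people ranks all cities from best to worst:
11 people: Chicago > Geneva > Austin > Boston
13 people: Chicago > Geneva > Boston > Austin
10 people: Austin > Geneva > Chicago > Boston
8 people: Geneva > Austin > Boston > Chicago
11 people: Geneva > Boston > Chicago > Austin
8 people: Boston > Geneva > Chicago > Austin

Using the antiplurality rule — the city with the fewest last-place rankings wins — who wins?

Geneva

Last-place votes: Geneva 0, Austin 32, Chicago 8, Boston 21.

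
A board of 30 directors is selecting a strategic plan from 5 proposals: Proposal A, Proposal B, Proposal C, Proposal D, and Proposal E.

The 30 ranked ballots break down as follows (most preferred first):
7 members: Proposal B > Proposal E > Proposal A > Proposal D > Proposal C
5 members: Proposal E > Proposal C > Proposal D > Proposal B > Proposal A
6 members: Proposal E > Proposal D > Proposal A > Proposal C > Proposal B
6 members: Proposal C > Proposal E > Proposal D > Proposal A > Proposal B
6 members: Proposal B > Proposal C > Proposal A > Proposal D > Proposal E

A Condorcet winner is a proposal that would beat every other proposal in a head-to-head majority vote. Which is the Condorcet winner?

Proposal E

Proposal E vs Proposal A: 24–6
Proposal E vs Proposal B: 17–13
Proposal E vs Proposal C: 18–12
Proposal E vs Proposal D: 24–6
Proposal E beats every other proposal.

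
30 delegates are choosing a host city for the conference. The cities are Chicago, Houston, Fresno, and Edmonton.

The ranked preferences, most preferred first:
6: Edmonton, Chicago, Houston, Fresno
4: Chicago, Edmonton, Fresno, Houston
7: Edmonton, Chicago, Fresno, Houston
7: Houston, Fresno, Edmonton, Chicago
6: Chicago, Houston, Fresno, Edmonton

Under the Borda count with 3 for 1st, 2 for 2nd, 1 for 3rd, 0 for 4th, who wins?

Chicago

Chicago: 6×2 + 4×3 + 7×2 + 7×0 + 6×3 = 56
Houston: 6×1 + 4×0 + 7×0 + 7×3 + 6×2 = 39
Fresno: 6×0 + 4×1 + 7×1 + 7×2 + 6×1 = 31
Edmonton: 6×3 + 4×2 + 7×3 + 7×1 + 6×0 = 54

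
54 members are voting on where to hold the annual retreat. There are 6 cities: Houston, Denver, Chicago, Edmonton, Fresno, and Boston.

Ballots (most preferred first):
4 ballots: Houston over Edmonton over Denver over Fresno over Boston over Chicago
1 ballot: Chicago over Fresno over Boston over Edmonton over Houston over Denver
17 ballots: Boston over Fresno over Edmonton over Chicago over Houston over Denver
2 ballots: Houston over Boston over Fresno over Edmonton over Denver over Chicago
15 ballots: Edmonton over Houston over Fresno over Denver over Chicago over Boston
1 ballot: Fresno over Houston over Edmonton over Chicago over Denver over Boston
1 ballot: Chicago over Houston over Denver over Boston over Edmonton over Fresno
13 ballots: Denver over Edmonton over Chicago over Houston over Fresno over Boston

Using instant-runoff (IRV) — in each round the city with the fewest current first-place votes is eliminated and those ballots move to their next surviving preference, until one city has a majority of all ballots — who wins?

Edmonton

Round 1: Houston 6, Denver 13, Chicago 2, Edmonton 15, Fresno 1, Boston 17. Fresno eliminated.
Round 2: Houston 7, Denver 13, Chicago 2, Edmonton 15, Boston 17. Chicago eliminated.
Round 3: Houston 8, Denver 13, Edmonton 15, Boston 18. Houston eliminated.
Round 4: Denver 14, Edmonton 20, Boston 20. Denver eliminated.
Round 5: Edmonton 33, Boston 21. Edmonton has a majority (≥28).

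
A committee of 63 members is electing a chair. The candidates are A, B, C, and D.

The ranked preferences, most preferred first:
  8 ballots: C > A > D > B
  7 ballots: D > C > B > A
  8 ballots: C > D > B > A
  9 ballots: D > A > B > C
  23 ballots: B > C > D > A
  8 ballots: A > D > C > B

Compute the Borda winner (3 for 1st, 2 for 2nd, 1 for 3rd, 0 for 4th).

A: 8×2 + 7×0 + 8×0 + 9×2 + 23×0 + 8×3 = 58
B: 8×0 + 7×1 + 8×1 + 9×1 + 23×3 + 8×0 = 93
C: 8×3 + 7×2 + 8×3 + 9×0 + 23×2 + 8×1 = 116
D: 8×1 + 7×3 + 8×2 + 9×3 + 23×1 + 8×2 = 111

C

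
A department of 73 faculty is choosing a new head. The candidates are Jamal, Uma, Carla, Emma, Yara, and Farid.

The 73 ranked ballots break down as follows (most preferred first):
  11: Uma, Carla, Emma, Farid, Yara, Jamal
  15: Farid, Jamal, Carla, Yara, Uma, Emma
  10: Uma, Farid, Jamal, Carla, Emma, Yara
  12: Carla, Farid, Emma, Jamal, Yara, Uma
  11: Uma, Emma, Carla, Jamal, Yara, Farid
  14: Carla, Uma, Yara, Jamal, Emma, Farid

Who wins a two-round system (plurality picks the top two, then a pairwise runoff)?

Carla

Round 1 first-place votes: Jamal 0, Uma 32, Carla 26, Emma 0, Yara 0, Farid 15. Uma and Carla advance.
Runoff: Uma is ranked above Carla on 32 ballots, Carla above Uma on 41.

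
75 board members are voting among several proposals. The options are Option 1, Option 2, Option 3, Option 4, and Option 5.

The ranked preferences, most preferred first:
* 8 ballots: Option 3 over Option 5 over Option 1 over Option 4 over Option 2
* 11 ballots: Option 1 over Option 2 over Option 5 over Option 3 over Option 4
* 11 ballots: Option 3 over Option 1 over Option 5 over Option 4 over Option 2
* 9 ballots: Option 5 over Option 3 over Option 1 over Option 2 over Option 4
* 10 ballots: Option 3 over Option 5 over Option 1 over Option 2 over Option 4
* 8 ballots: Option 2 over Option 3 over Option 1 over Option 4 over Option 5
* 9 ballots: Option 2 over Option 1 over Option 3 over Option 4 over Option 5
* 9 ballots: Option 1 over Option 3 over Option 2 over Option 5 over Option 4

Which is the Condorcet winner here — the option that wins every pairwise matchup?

Option 3 vs Option 1: 46–29
Option 3 vs Option 2: 47–28
Option 3 vs Option 4: 75–0
Option 3 vs Option 5: 55–20
Option 3 beats every other option.

Option 3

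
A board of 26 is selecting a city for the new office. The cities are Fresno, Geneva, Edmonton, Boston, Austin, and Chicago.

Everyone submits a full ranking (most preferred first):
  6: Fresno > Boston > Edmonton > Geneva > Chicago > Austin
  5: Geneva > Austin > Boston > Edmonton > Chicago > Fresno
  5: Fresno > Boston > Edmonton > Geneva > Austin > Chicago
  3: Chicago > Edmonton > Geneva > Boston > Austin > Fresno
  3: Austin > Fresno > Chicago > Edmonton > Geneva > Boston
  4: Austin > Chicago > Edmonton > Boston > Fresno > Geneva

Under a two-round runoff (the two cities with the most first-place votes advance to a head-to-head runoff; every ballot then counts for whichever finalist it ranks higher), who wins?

Austin

Round 1 first-place votes: Fresno 11, Geneva 5, Edmonton 0, Boston 0, Austin 7, Chicago 3. Fresno and Austin advance.
Runoff: Fresno is ranked above Austin on 11 ballots, Austin above Fresno on 15.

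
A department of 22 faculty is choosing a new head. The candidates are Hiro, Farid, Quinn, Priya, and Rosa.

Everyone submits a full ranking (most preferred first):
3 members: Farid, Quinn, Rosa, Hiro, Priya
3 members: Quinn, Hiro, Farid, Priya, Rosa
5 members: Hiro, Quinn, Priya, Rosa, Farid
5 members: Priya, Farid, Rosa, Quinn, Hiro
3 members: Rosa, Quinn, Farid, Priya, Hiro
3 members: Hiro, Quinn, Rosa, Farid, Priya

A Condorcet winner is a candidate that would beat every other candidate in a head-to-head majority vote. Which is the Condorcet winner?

Quinn

Quinn vs Hiro: 14–8
Quinn vs Farid: 14–8
Quinn vs Priya: 17–5
Quinn vs Rosa: 14–8
Quinn beats every other candidate.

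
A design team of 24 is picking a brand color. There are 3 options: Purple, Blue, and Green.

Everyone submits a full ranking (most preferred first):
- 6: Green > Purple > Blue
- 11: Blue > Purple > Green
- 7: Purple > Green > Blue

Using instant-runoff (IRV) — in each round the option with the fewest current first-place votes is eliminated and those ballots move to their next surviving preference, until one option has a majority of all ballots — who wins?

Purple

Round 1: Purple 7, Blue 11, Green 6. Green eliminated.
Round 2: Purple 13, Blue 11. Purple has a majority (≥13).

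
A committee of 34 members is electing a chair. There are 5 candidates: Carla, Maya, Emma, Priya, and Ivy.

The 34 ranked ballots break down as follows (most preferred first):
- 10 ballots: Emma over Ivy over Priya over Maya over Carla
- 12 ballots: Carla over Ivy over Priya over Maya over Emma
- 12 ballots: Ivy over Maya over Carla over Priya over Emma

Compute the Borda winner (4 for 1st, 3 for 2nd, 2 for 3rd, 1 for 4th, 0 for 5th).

Ivy

Carla: 10×0 + 12×4 + 12×2 = 72
Maya: 10×1 + 12×1 + 12×3 = 58
Emma: 10×4 + 12×0 + 12×0 = 40
Priya: 10×2 + 12×2 + 12×1 = 56
Ivy: 10×3 + 12×3 + 12×4 = 114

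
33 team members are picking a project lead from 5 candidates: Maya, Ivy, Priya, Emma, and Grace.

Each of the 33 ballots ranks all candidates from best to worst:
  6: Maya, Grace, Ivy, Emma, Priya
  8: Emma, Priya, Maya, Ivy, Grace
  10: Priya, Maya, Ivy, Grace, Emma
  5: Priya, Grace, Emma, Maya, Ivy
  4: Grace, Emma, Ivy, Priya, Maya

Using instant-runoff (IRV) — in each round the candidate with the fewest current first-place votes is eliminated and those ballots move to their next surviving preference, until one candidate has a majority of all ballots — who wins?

Round 1: Maya 6, Ivy 0, Priya 15, Emma 8, Grace 4. Ivy eliminated.
Round 2: Maya 6, Priya 15, Emma 8, Grace 4. Grace eliminated.
Round 3: Maya 6, Priya 15, Emma 12. Maya eliminated.
Round 4: Priya 15, Emma 18. Emma has a majority (≥17).

Emma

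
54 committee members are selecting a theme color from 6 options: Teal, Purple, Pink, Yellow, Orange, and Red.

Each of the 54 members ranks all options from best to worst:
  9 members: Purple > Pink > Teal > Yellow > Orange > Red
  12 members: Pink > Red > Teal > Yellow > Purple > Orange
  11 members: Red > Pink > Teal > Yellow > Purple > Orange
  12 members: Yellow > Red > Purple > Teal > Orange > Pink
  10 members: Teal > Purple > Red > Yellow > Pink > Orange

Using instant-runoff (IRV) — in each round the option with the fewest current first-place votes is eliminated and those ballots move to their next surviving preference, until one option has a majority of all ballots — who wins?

Round 1: Teal 10, Purple 9, Pink 12, Yellow 12, Orange 0, Red 11. Orange eliminated.
Round 2: Teal 10, Purple 9, Pink 12, Yellow 12, Red 11. Purple eliminated.
Round 3: Teal 10, Pink 21, Yellow 12, Red 11. Teal eliminated.
Round 4: Pink 21, Yellow 12, Red 21. Yellow eliminated.
Round 5: Pink 21, Red 33. Red has a majority (≥28).

Red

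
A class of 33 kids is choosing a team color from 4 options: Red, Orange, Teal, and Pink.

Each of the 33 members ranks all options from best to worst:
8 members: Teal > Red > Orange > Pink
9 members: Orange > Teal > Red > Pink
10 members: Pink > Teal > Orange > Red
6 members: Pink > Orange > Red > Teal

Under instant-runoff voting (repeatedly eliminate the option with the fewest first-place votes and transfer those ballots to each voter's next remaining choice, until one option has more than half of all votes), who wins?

Orange

Round 1: Red 0, Orange 9, Teal 8, Pink 16. Red eliminated.
Round 2: Orange 9, Teal 8, Pink 16. Teal eliminated.
Round 3: Orange 17, Pink 16. Orange has a majority (≥17).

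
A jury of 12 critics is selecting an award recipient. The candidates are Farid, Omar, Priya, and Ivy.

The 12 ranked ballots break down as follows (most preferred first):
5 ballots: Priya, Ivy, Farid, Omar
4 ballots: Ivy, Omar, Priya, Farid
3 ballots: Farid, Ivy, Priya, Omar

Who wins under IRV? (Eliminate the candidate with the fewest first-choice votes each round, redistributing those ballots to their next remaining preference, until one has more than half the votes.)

Ivy

Round 1: Farid 3, Omar 0, Priya 5, Ivy 4. Omar eliminated.
Round 2: Farid 3, Priya 5, Ivy 4. Farid eliminated.
Round 3: Priya 5, Ivy 7. Ivy has a majority (≥7).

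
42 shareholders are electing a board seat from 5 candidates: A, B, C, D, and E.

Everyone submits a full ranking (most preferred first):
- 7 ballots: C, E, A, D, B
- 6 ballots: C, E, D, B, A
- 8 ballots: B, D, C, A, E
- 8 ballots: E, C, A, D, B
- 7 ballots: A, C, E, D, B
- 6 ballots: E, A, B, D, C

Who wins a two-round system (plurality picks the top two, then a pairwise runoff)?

Round 1 first-place votes: A 7, B 8, C 13, D 0, E 14. E and C advance.
Runoff: E is ranked above C on 14 ballots, C above E on 28.

C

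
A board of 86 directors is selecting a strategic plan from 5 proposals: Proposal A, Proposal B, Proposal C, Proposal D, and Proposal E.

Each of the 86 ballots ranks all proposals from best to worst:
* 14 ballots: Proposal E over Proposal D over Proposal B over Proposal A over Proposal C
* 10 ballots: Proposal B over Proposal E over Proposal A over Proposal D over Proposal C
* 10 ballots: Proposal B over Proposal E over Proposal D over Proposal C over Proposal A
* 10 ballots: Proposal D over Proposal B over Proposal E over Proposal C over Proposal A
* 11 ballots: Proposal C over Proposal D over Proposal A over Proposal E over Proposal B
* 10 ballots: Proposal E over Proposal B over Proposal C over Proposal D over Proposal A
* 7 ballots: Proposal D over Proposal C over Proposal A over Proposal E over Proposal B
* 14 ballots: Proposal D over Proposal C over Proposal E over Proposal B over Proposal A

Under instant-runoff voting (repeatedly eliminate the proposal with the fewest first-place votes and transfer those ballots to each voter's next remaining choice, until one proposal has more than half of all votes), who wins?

Proposal E

Round 1: Proposal A 0, Proposal B 20, Proposal C 11, Proposal D 31, Proposal E 24. Proposal A eliminated.
Round 2: Proposal B 20, Proposal C 11, Proposal D 31, Proposal E 24. Proposal C eliminated.
Round 3: Proposal B 20, Proposal D 42, Proposal E 24. Proposal B eliminated.
Round 4: Proposal D 42, Proposal E 44. Proposal E has a majority (≥44).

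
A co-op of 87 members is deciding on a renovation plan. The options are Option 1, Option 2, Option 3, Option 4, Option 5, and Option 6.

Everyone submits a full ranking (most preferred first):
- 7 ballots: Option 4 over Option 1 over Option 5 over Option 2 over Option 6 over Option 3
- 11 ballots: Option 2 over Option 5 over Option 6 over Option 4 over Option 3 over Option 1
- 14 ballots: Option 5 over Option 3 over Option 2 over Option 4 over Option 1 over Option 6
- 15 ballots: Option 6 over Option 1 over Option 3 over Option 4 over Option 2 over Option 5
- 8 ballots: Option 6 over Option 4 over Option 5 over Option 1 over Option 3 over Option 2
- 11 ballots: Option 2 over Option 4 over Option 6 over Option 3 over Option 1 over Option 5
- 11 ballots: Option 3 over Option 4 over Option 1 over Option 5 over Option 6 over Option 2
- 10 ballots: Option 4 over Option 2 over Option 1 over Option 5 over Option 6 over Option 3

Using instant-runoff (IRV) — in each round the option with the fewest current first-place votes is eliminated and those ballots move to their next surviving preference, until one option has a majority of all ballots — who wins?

Option 4

Round 1: Option 1 0, Option 2 22, Option 3 11, Option 4 17, Option 5 14, Option 6 23. Option 1 eliminated.
Round 2: Option 2 22, Option 3 11, Option 4 17, Option 5 14, Option 6 23. Option 3 eliminated.
Round 3: Option 2 22, Option 4 28, Option 5 14, Option 6 23. Option 5 eliminated.
Round 4: Option 2 36, Option 4 28, Option 6 23. Option 6 eliminated.
Round 5: Option 2 36, Option 4 51. Option 4 has a majority (≥44).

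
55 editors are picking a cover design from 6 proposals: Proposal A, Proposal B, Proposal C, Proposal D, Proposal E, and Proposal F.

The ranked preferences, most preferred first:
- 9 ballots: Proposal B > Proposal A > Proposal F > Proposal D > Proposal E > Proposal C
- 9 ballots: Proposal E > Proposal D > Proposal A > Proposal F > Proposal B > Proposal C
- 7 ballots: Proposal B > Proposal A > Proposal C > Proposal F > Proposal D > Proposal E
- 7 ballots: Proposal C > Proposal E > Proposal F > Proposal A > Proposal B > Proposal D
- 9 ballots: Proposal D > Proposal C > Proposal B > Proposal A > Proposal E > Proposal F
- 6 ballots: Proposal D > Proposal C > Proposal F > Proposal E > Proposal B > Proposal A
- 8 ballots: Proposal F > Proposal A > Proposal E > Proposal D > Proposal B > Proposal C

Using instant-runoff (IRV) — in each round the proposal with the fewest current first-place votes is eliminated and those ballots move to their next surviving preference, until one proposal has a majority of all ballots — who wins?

Round 1: Proposal A 0, Proposal B 16, Proposal C 7, Proposal D 15, Proposal E 9, Proposal F 8. Proposal A eliminated.
Round 2: Proposal B 16, Proposal C 7, Proposal D 15, Proposal E 9, Proposal F 8. Proposal C eliminated.
Round 3: Proposal B 16, Proposal D 15, Proposal E 16, Proposal F 8. Proposal F eliminated.
Round 4: Proposal B 16, Proposal D 15, Proposal E 24. Proposal D eliminated.
Round 5: Proposal B 25, Proposal E 30. Proposal E has a majority (≥28).

Proposal E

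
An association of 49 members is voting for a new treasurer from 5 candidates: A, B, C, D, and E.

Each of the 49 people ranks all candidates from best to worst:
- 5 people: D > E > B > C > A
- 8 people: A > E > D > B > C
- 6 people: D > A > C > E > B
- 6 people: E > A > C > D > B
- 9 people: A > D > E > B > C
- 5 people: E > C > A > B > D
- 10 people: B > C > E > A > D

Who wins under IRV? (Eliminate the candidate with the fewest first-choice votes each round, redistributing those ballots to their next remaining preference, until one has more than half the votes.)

E

Round 1: A 17, B 10, C 0, D 11, E 11. C eliminated.
Round 2: A 17, B 10, D 11, E 11. B eliminated.
Round 3: A 17, D 11, E 21. D eliminated.
Round 4: A 23, E 26. E has a majority (≥25).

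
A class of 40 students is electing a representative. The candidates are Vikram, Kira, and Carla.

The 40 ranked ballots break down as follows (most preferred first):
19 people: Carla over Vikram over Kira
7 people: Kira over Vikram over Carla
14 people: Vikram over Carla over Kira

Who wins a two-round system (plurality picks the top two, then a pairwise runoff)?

Round 1 first-place votes: Vikram 14, Kira 7, Carla 19. Carla and Vikram advance.
Runoff: Carla is ranked above Vikram on 19 ballots, Vikram above Carla on 21.

Vikram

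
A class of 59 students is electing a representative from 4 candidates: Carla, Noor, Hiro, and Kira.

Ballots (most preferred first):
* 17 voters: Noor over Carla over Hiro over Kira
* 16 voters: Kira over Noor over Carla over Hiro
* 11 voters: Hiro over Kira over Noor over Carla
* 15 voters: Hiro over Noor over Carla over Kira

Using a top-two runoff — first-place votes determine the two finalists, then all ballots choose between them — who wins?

Noor

Round 1 first-place votes: Carla 0, Noor 17, Hiro 26, Kira 16. Hiro and Noor advance.
Runoff: Hiro is ranked above Noor on 26 ballots, Noor above Hiro on 33.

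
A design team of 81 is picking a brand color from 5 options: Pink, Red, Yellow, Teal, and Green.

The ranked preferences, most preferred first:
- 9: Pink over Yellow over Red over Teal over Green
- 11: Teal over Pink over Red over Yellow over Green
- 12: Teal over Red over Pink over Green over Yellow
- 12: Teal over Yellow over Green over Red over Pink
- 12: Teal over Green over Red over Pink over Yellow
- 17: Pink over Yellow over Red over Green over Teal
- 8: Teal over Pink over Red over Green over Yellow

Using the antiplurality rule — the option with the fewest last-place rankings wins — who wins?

Red

Last-place votes: Pink 12, Red 0, Yellow 32, Teal 17, Green 20.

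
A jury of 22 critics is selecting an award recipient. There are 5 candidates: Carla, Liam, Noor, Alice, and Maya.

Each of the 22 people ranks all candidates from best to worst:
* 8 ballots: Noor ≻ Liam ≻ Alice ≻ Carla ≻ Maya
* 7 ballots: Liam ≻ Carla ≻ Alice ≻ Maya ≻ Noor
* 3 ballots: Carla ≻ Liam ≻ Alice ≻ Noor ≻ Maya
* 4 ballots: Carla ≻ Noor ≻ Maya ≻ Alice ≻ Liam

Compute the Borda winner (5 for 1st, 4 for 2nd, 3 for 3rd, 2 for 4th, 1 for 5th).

Carla: 8×2 + 7×4 + 3×5 + 4×5 = 79
Liam: 8×4 + 7×5 + 3×4 + 4×1 = 83
Noor: 8×5 + 7×1 + 3×2 + 4×4 = 69
Alice: 8×3 + 7×3 + 3×3 + 4×2 = 62
Maya: 8×1 + 7×2 + 3×1 + 4×3 = 37

Liam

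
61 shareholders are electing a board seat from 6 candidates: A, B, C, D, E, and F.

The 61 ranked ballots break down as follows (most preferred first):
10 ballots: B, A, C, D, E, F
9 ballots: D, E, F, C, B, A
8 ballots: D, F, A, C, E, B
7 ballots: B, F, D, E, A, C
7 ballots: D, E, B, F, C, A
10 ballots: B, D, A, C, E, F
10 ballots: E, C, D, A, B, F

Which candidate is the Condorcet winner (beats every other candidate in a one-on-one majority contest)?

D

D vs A: 51–10
D vs B: 34–27
D vs C: 41–20
D vs E: 51–10
D vs F: 54–7
D beats every other candidate.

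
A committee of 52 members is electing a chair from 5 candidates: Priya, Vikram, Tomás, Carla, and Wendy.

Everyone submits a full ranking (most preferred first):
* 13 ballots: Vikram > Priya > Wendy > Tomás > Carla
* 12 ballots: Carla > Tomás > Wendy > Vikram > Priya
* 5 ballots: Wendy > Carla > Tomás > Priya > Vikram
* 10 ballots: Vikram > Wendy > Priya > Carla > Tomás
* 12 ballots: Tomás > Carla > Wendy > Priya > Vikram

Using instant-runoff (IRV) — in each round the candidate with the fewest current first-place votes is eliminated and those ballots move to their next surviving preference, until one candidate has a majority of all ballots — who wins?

Carla

Round 1: Priya 0, Vikram 23, Tomás 12, Carla 12, Wendy 5. Priya eliminated.
Round 2: Vikram 23, Tomás 12, Carla 12, Wendy 5. Wendy eliminated.
Round 3: Vikram 23, Tomás 12, Carla 17. Tomás eliminated.
Round 4: Vikram 23, Carla 29. Carla has a majority (≥27).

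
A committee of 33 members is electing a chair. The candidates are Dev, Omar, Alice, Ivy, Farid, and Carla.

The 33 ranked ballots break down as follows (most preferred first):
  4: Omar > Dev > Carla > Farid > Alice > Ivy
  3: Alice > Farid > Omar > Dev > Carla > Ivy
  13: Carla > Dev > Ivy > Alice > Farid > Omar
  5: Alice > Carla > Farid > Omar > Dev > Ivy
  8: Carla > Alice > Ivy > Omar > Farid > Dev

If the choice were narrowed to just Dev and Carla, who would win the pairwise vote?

Dev is ranked above Carla on 7 ballots; Carla above Dev on 26.

Carla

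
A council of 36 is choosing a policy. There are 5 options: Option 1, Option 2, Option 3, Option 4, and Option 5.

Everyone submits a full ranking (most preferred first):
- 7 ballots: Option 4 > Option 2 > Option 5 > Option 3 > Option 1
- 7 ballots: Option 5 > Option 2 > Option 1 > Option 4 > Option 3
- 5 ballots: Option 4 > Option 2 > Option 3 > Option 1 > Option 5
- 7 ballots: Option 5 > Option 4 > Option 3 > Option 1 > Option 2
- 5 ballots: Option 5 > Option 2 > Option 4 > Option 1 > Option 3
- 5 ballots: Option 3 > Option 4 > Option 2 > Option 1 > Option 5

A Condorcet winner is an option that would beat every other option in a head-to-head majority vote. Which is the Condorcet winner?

Option 5 vs Option 1: 26–10
Option 5 vs Option 2: 19–17
Option 5 vs Option 3: 26–10
Option 5 vs Option 4: 19–17
Option 5 beats every other option.

Option 5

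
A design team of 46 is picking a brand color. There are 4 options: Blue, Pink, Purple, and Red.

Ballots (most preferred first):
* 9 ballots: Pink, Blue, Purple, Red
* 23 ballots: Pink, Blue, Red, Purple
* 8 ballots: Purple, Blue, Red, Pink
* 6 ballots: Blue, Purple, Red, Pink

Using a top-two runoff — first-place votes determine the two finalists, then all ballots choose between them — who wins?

Pink

Round 1 first-place votes: Blue 6, Pink 32, Purple 8, Red 0. Pink and Purple advance.
Runoff: Pink is ranked above Purple on 32 ballots, Purple above Pink on 14.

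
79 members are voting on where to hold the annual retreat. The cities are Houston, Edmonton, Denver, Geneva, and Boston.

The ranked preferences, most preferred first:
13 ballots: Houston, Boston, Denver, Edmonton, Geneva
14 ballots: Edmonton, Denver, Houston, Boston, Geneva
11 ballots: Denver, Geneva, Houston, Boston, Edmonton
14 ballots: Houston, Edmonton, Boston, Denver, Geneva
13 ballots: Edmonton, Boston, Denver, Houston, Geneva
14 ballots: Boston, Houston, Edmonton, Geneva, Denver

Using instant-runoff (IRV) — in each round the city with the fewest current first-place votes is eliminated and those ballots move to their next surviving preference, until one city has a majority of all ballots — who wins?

Houston

Round 1: Houston 27, Edmonton 27, Denver 11, Geneva 0, Boston 14. Geneva eliminated.
Round 2: Houston 27, Edmonton 27, Denver 11, Boston 14. Denver eliminated.
Round 3: Houston 38, Edmonton 27, Boston 14. Boston eliminated.
Round 4: Houston 52, Edmonton 27. Houston has a majority (≥40).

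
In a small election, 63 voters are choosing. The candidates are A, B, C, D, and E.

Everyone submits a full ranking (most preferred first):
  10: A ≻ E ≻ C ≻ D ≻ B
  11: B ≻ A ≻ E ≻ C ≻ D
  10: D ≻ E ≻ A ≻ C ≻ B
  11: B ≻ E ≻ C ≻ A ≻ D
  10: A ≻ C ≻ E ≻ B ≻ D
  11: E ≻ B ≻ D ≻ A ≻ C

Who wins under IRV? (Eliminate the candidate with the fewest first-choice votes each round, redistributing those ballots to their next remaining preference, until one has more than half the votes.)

Round 1: A 20, B 22, C 0, D 10, E 11. C eliminated.
Round 2: A 20, B 22, D 10, E 11. D eliminated.
Round 3: A 20, B 22, E 21. A eliminated.
Round 4: B 22, E 41. E has a majority (≥32).

E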